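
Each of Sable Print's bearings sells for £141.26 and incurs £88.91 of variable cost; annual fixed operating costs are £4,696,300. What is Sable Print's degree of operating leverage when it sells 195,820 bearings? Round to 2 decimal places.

At 195,820 units, contribution = 195,820 × £52.35 = £10,251,177.00.
Subtracting fixed costs: EBIT = £10,251,177.00 − £4,696,300 = £5,554,877.00.
So DOL = total CM / EBIT = £10,251,177.00 / £5,554,877.00 = 1.8454.

1.85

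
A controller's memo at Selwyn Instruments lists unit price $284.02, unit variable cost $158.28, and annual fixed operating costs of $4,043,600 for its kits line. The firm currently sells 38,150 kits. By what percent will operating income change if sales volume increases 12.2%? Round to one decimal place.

Total contribution margin = 38,150 × $125.74 = $4,796,981.00.
Operating income = contribution − fixed costs = $4,796,981.00 − $4,043,600 = $753,381.00.
So DOL = total CM / EBIT = $4,796,981.00 / $753,381.00 = 6.3673.
%ΔEBIT = DOL × %ΔSales = 6.3673 × +12.2% = +77.7%.

+77.7%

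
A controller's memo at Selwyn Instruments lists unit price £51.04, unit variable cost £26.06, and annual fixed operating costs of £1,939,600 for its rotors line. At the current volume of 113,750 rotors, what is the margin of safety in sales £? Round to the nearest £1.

£1,842,742

Unit CM = price − variable cost = £51.04 − £26.06 = £24.98. Break-even units = £1,939,600 ÷ £24.98 = 77,646.12; break-even revenue = 77,646.12 × £51.04 = £3,963,057.81.
Current sales = 113,750 × £51.04 = £5,805,800.00.
Margin of safety = £5,805,800.00 − £3,963,057.81 = £1,842,742.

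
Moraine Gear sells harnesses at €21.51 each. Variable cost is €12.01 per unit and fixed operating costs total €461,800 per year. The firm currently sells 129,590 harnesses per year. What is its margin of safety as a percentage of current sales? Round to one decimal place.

Each unit contributes €21.51 − €12.01 = €9.50. Break-even units = €461,800 ÷ €9.50 = 48,610.53; break-even revenue = 48,610.53 × €21.51 = €1,045,612.42.
Current sales = 129,590 × €21.51 = €2,787,480.90.
Margin of safety = (€2,787,480.90 − €1,045,612.42) ÷ €2,787,480.90 = 62.5%.

62.5%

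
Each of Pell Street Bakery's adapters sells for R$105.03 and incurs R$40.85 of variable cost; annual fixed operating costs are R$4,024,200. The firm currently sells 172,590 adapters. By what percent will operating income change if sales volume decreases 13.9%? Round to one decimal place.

-21.8%

Total contribution margin = 172,590 × R$64.18 = R$11,076,826.20.
Operating income = contribution − fixed costs = R$11,076,826.20 − R$4,024,200 = R$7,052,626.20.
Degree of operating leverage = R$11,076,826.20 / R$7,052,626.20 = 1.5706.
So EBIT moves 1.5706 × (-13.9%) = -21.8%.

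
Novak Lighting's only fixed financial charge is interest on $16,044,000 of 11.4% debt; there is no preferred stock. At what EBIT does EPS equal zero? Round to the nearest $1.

Annual interest = 11.4% × $16,044,000 = $1,829,016.00.
Without preferred stock the financial break-even is simply EBIT = interest = $1,829,016.00.

$1,829,016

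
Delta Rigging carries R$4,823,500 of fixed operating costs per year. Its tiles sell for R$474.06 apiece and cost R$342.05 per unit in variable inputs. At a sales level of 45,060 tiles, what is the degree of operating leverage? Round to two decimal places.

At 45,060 units, contribution = 45,060 × R$132.01 = R$5,948,370.60.
EBIT = R$5,948,370.60 − R$4,823,500 = R$1,124,870.60.
DOL = contribution ÷ EBIT = R$5,948,370.60 ÷ R$1,124,870.60 = 5.2880.

5.29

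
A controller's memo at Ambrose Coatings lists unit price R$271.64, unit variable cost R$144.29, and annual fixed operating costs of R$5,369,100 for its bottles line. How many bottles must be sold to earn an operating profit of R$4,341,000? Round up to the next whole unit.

76,248 bottles

Each unit contributes R$271.64 − R$144.29 = R$127.35.
Units = (FC + target) / CM = (R$5,369,100 + R$4,341,000) / R$127.35 = 76,247.35, so 76,248 bottles.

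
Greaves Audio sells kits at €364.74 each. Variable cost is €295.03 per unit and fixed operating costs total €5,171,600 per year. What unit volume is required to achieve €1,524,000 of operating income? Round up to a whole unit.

96,050 kits

Unit CM = price − variable cost = €364.74 − €295.03 = €69.71.
Need Q such that Q × €69.71 − €5,171,600 = €1,524,000, i.e. Q = €6,695,600 / €69.71 = 96,049.35 → 96,050.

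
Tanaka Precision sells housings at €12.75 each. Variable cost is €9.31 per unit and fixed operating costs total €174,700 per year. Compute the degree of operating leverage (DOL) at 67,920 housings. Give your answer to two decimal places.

Total contribution margin = 67,920 × €3.44 = €233,644.80.
EBIT = €233,644.80 − €174,700 = €58,944.80.
DOL = contribution ÷ EBIT = €233,644.80 ÷ €58,944.80 = 3.9638.

3.96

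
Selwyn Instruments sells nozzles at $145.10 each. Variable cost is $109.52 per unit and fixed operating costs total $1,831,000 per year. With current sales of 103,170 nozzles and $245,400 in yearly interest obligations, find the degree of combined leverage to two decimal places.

Total contribution margin = 103,170 × $35.58 = $3,670,788.60.
EBIT = $3,670,788.60 − $1,831,000 = $1,839,788.60. Interest = $245,400.00.
DOL = $3,670,788.60 ÷ $1,839,788.60 = 1.9952; DFL = $1,839,788.60 ÷ $1,594,388.60 = 1.1539.
DCL = DOL × DFL = 1.9952 × 1.1539 = 2.3023.

2.30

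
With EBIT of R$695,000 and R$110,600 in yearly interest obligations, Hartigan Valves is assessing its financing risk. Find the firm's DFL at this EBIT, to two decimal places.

1.19

Interest = R$110,600.00.
DFL = EBIT ÷ (EBIT − I) = R$695,000 ÷ (R$695,000 − R$110,600.00) = R$695,000 ÷ R$584,400.00 = 1.1893.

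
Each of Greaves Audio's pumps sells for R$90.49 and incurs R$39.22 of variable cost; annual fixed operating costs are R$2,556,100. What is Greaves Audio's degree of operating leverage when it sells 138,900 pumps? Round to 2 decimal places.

1.56

At 138,900 units, contribution = 138,900 × R$51.27 = R$7,121,403.00.
EBIT = R$7,121,403.00 − R$2,556,100 = R$4,565,303.00.
Degree of operating leverage = R$7,121,403.00 / R$4,565,303.00 = 1.5599.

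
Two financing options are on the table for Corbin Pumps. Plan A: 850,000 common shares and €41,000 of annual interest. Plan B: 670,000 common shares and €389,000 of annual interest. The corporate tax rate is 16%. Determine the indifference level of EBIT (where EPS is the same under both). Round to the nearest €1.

€1,684,333

At indifference, (EBIT − 41,000)(1 − t)/850,000 = (EBIT − 389,000)(1 − t)/670,000.
Cancelling (1 − t) and cross-multiplying: 670,000·(EBIT − 41,000) = 850,000·(EBIT − 389,000).
Solving, EBIT = (389,000·850,000 − 41,000·670,000) / (850,000 − 670,000) = 303,180,000,000 / 180,000 = 1,684,333.33.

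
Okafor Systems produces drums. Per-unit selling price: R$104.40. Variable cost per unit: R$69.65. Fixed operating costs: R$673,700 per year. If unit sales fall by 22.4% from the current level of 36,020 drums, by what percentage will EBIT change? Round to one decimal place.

-48.5%

Contribution at this volume is 36,020 × R$34.75 = R$1,251,695.00.
Operating income = contribution − fixed costs = R$1,251,695.00 − R$673,700 = R$577,995.00.
So DOL = total CM / EBIT = R$1,251,695.00 / R$577,995.00 = 2.1656.
Operating income changes by 2.1656 × -22.4% = -48.5%.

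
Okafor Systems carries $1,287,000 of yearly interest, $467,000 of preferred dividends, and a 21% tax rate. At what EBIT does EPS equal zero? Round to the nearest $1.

Grossing the preferred dividend up to pre-tax terms: $467,000 / (1 − 0.21) = $591,139.24.
EPS = 0 when EBIT covers interest plus the pre-tax preferred burden: $1,287,000 + $591,139.24 = $1,878,139.24.

$1,878,139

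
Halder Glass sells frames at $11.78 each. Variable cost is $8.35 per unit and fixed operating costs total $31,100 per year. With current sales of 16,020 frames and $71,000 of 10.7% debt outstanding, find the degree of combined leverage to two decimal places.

Total contribution margin = 16,020 × $3.43 = $54,948.60.
Subtracting fixed costs: EBIT = $54,948.60 − $31,100 = $23,848.60. Interest = $7,597.00, so EBIT − I = $16,251.60.
Degree of total leverage = total CM / (EBIT − interest) = $54,948.60 / $16,251.60 = 3.3811.

3.38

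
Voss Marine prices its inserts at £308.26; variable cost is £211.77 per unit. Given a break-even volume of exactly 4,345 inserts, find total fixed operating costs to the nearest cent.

£419,249.05

Unit CM = price − variable cost = £308.26 − £211.77 = £96.49.
Since BE = FC / CM, FC = 4,345 × £96.49 = £419,249.05.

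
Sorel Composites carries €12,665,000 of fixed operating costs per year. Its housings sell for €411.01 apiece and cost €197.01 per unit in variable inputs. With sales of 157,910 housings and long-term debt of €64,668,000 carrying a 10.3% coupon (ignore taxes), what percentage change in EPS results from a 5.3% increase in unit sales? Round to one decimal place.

At 157,910 units, contribution = 157,910 × €214.00 = €33,792,740.00.
EBIT = €33,792,740.00 − €12,665,000 = €21,127,740.00.
After interest of €6,660,804.00, pre-tax earnings = €14,466,936.00.
DCL = total CM / (EBIT − I) = €33,792,740.00 / €14,466,936.00 = 2.3359.
EPS therefore changes by 2.3359 × (+5.3%) = +12.4%.

+12.4%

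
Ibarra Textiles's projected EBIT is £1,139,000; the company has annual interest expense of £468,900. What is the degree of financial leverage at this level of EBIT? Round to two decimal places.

Interest = £468,900.00.
Degree of financial leverage = EBIT / (EBIT − interest) = £1,139,000 / £670,100.00 = 1.6997.

1.70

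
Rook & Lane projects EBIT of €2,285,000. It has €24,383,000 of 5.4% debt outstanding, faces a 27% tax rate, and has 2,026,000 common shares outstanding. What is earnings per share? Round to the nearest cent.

€0.35

Pre-tax income = €2,285,000 − €1,316,682.00 = €968,318.00.
Net income = €968,318.00 × (1 − 0.27) = €706,872.14.
Per share: €706,872.14 / 2,026,000 shares = €0.35.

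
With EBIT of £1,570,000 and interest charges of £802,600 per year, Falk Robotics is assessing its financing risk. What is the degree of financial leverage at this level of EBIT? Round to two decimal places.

2.05

Annual interest charges come to £802,600.00.
DFL = EBIT ÷ (EBIT − I) = £1,570,000 ÷ (£1,570,000 − £802,600.00) = £1,570,000 ÷ £767,400.00 = 2.0459.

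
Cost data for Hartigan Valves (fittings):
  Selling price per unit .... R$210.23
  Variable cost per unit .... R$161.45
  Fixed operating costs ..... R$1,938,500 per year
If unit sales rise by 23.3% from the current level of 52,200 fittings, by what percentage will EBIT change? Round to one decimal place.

Contribution at this volume is 52,200 × R$48.78 = R$2,546,316.00.
Subtracting fixed costs: EBIT = R$2,546,316.00 − R$1,938,500 = R$607,816.00.
So DOL = total CM / EBIT = R$2,546,316.00 / R$607,816.00 = 4.1893.
Operating income changes by 4.1893 × +23.3% = +97.6%.

+97.6%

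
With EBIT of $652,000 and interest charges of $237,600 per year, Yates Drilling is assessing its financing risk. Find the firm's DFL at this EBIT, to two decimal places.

1.57

Annual interest charges come to $237,600.00.
DFL = EBIT ÷ (EBIT − I) = $652,000 ÷ ($652,000 − $237,600.00) = $652,000 ÷ $414,400.00 = 1.5734.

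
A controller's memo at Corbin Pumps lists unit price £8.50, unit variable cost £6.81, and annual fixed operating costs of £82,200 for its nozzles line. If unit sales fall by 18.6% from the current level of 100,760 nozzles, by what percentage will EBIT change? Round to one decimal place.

Total contribution margin = 100,760 × £1.69 = £170,284.40.
EBIT = £170,284.40 − £82,200 = £88,084.40.
DOL = contribution ÷ EBIT = £170,284.40 ÷ £88,084.40 = 1.9332.
%ΔEBIT = DOL × %ΔSales = 1.9332 × -18.6% = -36.0%.

-36.0%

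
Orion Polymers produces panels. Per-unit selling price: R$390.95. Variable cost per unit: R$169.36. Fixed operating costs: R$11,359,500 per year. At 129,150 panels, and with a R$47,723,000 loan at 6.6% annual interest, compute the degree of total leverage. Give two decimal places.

At 129,150 units, contribution = 129,150 × R$221.59 = R$28,618,348.50.
Operating income = contribution − fixed costs = R$28,618,348.50 − R$11,359,500 = R$17,258,848.50. Interest = R$3,149,718.00, so EBIT − I = R$14,109,130.50.
Degree of total leverage = total CM / (EBIT − interest) = R$28,618,348.50 / R$14,109,130.50 = 2.0284.

2.03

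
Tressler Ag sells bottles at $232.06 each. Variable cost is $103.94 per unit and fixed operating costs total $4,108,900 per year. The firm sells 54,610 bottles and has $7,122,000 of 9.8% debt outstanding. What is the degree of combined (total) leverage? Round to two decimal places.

At 54,610 units, contribution = 54,610 × $128.12 = $6,996,633.20.
EBIT = $6,996,633.20 − $4,108,900 = $2,887,733.20. Interest = $697,956.00, so EBIT − I = $2,189,777.20.
Degree of total leverage = total CM / (EBIT − interest) = $6,996,633.20 / $2,189,777.20 = 3.1951.

3.20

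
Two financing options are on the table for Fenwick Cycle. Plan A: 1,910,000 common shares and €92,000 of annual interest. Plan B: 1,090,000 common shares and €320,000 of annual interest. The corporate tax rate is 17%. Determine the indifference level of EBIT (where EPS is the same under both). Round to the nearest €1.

At indifference, (EBIT − 92,000)(1 − t)/1,910,000 = (EBIT − 320,000)(1 − t)/1,090,000.
The (1 − t) factor cancels: (EBIT − 92,000) × 1,090,000 = (EBIT − 320,000) × 1,910,000.
Solving, EBIT = (320,000·1,910,000 − 92,000·1,090,000) / (1,910,000 − 1,090,000) = 510,920,000,000 / 820,000 = 623,073.17.

€623,073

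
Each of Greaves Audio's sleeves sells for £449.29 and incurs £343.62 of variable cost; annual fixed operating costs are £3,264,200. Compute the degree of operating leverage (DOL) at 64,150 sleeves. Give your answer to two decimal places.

At 64,150 units, contribution = 64,150 × £105.67 = £6,778,730.50.
EBIT = £6,778,730.50 − £3,264,200 = £3,514,530.50.
DOL = contribution ÷ EBIT = £6,778,730.50 ÷ £3,514,530.50 = 1.9288.

1.93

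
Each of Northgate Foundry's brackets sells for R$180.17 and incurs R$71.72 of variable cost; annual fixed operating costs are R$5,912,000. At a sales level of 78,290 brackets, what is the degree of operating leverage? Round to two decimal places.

3.29

Total contribution margin = 78,290 × R$108.45 = R$8,490,550.50.
EBIT = R$8,490,550.50 − R$5,912,000 = R$2,578,550.50.
DOL = contribution ÷ EBIT = R$8,490,550.50 ÷ R$2,578,550.50 = 3.2928.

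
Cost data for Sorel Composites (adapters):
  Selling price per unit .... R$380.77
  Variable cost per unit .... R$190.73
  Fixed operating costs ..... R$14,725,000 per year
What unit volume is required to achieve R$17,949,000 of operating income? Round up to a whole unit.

Contribution margin per unit = R$380.77 − R$190.73 = R$190.04.
Required volume = (fixed costs + target profit) ÷ CM = (R$14,725,000 + R$17,949,000) ÷ R$190.04 = 171,932.22, so 171,933 adapters.

171,933 adapters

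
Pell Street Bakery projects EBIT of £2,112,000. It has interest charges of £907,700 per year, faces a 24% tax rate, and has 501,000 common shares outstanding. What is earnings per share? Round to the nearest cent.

Interest = £907,700.00, so EBT = £2,112,000 − £907,700.00 = £1,204,300.00.
After tax at 24%: net income = £1,204,300.00 × 0.76 = £915,268.00.
EPS = £915,268.00 ÷ 501,000 = £1.83.

£1.83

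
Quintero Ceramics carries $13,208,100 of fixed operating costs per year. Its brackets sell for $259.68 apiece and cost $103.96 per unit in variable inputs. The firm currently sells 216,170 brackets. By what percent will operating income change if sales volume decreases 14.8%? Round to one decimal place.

-24.4%

Contribution at this volume is 216,170 × $155.72 = $33,661,992.40.
Operating income = contribution − fixed costs = $33,661,992.40 − $13,208,100 = $20,453,892.40.
DOL = contribution ÷ EBIT = $33,661,992.40 ÷ $20,453,892.40 = 1.6457.
So EBIT moves 1.6457 × (-14.8%) = -24.4%.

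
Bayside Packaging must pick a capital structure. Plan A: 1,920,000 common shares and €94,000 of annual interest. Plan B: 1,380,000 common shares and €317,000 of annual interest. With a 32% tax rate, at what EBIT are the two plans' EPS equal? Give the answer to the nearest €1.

Set EPS_A = EPS_B: (EBIT − €94,000)(1 − 0.32) ÷ 1,920,000 = (EBIT − €317,000)(1 − 0.32) ÷ 1,380,000.
The (1 − t) factor cancels: (EBIT − 94,000) × 1,380,000 = (EBIT − 317,000) × 1,920,000.
Solving, EBIT = (317,000·1,920,000 − 94,000·1,380,000) / (1,920,000 − 1,380,000) = 478,920,000,000 / 540,000 = 886,888.89.

€886,889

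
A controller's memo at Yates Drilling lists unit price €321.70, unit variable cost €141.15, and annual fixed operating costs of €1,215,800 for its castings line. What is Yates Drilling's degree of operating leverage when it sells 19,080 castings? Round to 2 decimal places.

1.55

Total contribution margin = 19,080 × €180.55 = €3,444,894.00.
Operating income = contribution − fixed costs = €3,444,894.00 − €1,215,800 = €2,229,094.00.
DOL = contribution ÷ EBIT = €3,444,894.00 ÷ €2,229,094.00 = 1.5454.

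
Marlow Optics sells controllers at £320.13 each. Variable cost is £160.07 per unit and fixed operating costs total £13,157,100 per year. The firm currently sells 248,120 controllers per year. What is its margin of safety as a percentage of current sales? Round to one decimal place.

Contribution margin per unit = £320.13 − £160.07 = £160.06. Break-even units = £13,157,100 ÷ £160.06 = 82,201.05; break-even revenue = 82,201.05 × £320.13 = £26,315,022.01.
Current sales = 248,120 × £320.13 = £79,430,655.60.
Margin of safety = (£79,430,655.60 − £26,315,022.01) ÷ £79,430,655.60 = 66.9%.

66.9%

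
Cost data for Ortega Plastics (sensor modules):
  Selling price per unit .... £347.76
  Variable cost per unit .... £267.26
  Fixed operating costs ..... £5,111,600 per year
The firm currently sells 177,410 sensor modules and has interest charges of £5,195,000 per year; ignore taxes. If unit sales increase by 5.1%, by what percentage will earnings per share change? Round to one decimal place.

Total contribution margin = 177,410 × £80.50 = £14,281,505.00.
EBIT = £14,281,505.00 − £5,111,600 = £9,169,905.00.
After interest of £5,195,000.00, pre-tax earnings = £3,974,905.00.
DCL = total CM / (EBIT − I) = £14,281,505.00 / £3,974,905.00 = 3.5929.
EPS therefore changes by 3.5929 × (+5.1%) = +18.3%.

+18.3%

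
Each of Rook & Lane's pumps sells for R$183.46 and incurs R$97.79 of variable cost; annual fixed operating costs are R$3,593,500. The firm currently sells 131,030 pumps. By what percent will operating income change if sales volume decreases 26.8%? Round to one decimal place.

Contribution at this volume is 131,030 × R$85.67 = R$11,225,340.10.
EBIT = R$11,225,340.10 − R$3,593,500 = R$7,631,840.10.
Degree of operating leverage = R$11,225,340.10 / R$7,631,840.10 = 1.4709.
%ΔEBIT = DOL × %ΔSales = 1.4709 × -26.8% = -39.4%.

-39.4%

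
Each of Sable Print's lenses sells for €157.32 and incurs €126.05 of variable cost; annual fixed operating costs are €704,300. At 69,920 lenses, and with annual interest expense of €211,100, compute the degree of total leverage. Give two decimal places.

1.72

At 69,920 units, contribution = 69,920 × €31.27 = €2,186,398.40.
Operating income = contribution − fixed costs = €2,186,398.40 − €704,300 = €1,482,098.40. Interest = €211,100.00.
DOL = €2,186,398.40 ÷ €1,482,098.40 = 1.4752; DFL = €1,482,098.40 ÷ €1,270,998.40 = 1.1661.
Combined leverage = 1.4752 × 1.1661 = 1.7202.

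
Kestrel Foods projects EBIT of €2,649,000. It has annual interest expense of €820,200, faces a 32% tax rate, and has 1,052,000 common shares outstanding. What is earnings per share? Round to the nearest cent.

Pre-tax income = €2,649,000 − €820,200.00 = €1,828,800.00.
Net income = €1,828,800.00 × (1 − 0.32) = €1,243,584.00.
EPS = €1,243,584.00 ÷ 1,052,000 = €1.18.

€1.18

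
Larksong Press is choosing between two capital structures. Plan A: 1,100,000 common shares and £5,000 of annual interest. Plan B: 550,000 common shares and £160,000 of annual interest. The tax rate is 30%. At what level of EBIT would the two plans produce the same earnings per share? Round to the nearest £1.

Set EPS_A = EPS_B: (EBIT − £5,000)(1 − 0.30) ÷ 1,100,000 = (EBIT − £160,000)(1 − 0.30) ÷ 550,000.
Cancelling (1 − t) and cross-multiplying: 550,000·(EBIT − 5,000) = 1,100,000·(EBIT − 160,000).
EBIT × (1,100,000 − 550,000) = 160,000 × 1,100,000 − 5,000 × 550,000 = 173,250,000,000, so EBIT = 173,250,000,000 ÷ 550,000 = 315,000.00.

£315,000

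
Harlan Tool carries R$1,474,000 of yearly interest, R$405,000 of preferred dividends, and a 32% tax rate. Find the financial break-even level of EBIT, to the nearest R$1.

R$2,069,588

Preferred dividends are paid after tax, so their pre-tax equivalent is R$405,000 ÷ (1 − 0.32) = R$595,588.24.
Financial break-even EBIT = interest + D_p ÷ (1 − t) = R$1,474,000 + R$595,588.24 = R$2,069,588.24.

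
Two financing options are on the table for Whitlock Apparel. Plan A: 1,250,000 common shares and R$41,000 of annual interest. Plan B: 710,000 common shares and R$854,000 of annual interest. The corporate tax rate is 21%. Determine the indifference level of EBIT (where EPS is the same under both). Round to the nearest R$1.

At indifference, (EBIT − 41,000)(1 − t)/1,250,000 = (EBIT − 854,000)(1 − t)/710,000.
The (1 − t) factor cancels: (EBIT − 41,000) × 710,000 = (EBIT − 854,000) × 1,250,000.
EBIT × (1,250,000 − 710,000) = 854,000 × 1,250,000 − 41,000 × 710,000 = 1,038,390,000,000, so EBIT = 1,038,390,000,000 ÷ 540,000 = 1,922,944.44.

R$1,922,944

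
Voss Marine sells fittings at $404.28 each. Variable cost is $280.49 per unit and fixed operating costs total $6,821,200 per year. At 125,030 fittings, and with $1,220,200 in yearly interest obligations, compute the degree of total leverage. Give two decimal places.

Contribution at this volume is 125,030 × $123.79 = $15,477,463.70.
Operating income = contribution − fixed costs = $15,477,463.70 − $6,821,200 = $8,656,263.70. Interest = $1,220,200.00, so EBIT − I = $7,436,063.70.
DCL = contribution ÷ (EBIT − I) = $15,477,463.70 ÷ $7,436,063.70 = 2.0814.

2.08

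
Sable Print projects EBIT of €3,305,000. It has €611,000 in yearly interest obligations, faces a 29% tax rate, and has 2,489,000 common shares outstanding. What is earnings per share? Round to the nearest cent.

€0.77

Pre-tax income = €3,305,000 − €611,000.00 = €2,694,000.00.
After tax at 29%: net income = €2,694,000.00 × 0.71 = €1,912,740.00.
EPS = €1,912,740.00 ÷ 2,489,000 = €0.77.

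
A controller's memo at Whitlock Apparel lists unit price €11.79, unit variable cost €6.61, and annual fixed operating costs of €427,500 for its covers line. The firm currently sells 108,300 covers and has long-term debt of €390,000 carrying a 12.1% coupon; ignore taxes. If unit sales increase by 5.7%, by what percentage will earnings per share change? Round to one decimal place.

Total contribution margin = 108,300 × €5.18 = €560,994.00.
Subtracting fixed costs: EBIT = €560,994.00 − €427,500 = €133,494.00.
After interest of €47,190.00, pre-tax earnings = €86,304.00.
DCL = total CM / (EBIT − I) = €560,994.00 / €86,304.00 = 6.5002.
%ΔEPS = DCL × %ΔSales = 6.5002 × +5.7% = +37.1%.

+37.1%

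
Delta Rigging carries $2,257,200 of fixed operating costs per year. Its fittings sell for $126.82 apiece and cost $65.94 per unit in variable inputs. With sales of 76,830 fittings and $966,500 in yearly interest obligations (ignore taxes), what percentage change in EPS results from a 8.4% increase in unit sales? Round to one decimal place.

+27.0%

At 76,830 units, contribution = 76,830 × $60.88 = $4,677,410.40.
Subtracting fixed costs: EBIT = $4,677,410.40 − $2,257,200 = $2,420,210.40.
After interest of $966,500.00, pre-tax earnings = $1,453,710.40.
Degree of combined leverage = contribution ÷ (EBIT − I) = $4,677,410.40 ÷ $1,453,710.40 = 3.2176.
EPS therefore changes by 3.2176 × (+8.4%) = +27.0%.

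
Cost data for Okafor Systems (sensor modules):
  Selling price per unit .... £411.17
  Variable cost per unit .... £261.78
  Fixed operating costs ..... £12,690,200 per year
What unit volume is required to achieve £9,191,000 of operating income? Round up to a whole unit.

Each unit contributes £411.17 − £261.78 = £149.39.
Required volume = (fixed costs + target profit) ÷ CM = (£12,690,200 + £9,191,000) ÷ £149.39 = 146,470.31, so 146,471 sensor modules.

146,471 sensor modules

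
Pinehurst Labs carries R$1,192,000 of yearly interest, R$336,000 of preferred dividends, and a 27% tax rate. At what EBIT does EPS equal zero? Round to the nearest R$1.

Grossing the preferred dividend up to pre-tax terms: R$336,000 / (1 − 0.27) = R$460,273.97.
EPS = 0 when EBIT covers interest plus the pre-tax preferred burden: R$1,192,000 + R$460,273.97 = R$1,652,273.97.

R$1,652,274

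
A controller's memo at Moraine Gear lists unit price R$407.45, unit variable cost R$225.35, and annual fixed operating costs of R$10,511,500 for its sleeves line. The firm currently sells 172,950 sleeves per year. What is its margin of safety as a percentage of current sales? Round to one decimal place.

66.6%

Contribution margin per unit = R$407.45 − R$225.35 = R$182.10. Break-even units = R$10,511,500 ÷ R$182.10 = 57,723.78; break-even revenue = 57,723.78 × R$407.45 = R$23,519,553.40.
Actual sales revenue = 172,950 × R$407.45 = R$70,468,477.50.
Margin of safety = (R$70,468,477.50 − R$23,519,553.40) ÷ R$70,468,477.50 = 66.6%.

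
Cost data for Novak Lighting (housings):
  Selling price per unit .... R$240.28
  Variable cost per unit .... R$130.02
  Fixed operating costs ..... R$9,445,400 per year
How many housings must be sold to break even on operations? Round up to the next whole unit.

85,665 housings

Unit CM = price − variable cost = R$240.28 − R$130.02 = R$110.26.
Break-even volume = fixed costs ÷ CM per unit = R$9,445,400 ÷ R$110.26 = 85,664.79, so 85,665 housings.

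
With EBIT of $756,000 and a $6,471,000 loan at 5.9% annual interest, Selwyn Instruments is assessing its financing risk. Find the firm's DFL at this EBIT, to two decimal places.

2.02

Annual interest charges come to $381,789.00.
Degree of financial leverage = EBIT / (EBIT − interest) = $756,000 / $374,211.00 = 2.0203.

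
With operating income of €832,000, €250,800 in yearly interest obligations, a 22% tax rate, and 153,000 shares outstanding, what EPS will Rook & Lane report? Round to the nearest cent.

€2.96

Interest = €250,800.00, so EBT = €832,000 − €250,800.00 = €581,200.00.
After tax at 22%: net income = €581,200.00 × 0.78 = €453,336.00.
EPS = €453,336.00 ÷ 153,000 = €2.96.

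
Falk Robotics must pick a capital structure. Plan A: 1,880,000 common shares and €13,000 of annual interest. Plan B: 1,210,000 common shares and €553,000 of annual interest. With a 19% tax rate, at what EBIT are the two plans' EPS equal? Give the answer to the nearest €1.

€1,528,224

Set EPS_A = EPS_B: (EBIT − €13,000)(1 − 0.19) ÷ 1,880,000 = (EBIT − €553,000)(1 − 0.19) ÷ 1,210,000.
Cancelling (1 − t) and cross-multiplying: 1,210,000·(EBIT − 13,000) = 1,880,000·(EBIT − 553,000).
EBIT × (1,880,000 − 1,210,000) = 553,000 × 1,880,000 − 13,000 × 1,210,000 = 1,023,910,000,000, so EBIT = 1,023,910,000,000 ÷ 670,000 = 1,528,223.88.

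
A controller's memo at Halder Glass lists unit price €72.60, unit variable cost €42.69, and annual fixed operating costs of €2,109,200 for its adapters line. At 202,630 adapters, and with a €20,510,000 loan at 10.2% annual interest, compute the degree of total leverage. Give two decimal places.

3.26

At 202,630 units, contribution = 202,630 × €29.91 = €6,060,663.30.
Operating income = contribution − fixed costs = €6,060,663.30 − €2,109,200 = €3,951,463.30. Interest = €2,092,020.00, so EBIT − I = €1,859,443.30.
DCL = contribution ÷ (EBIT − I) = €6,060,663.30 ÷ €1,859,443.30 = 3.2594.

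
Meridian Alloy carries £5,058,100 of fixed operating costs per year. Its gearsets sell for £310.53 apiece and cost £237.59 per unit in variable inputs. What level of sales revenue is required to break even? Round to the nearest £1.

Contribution margin per unit = £310.53 − £237.59 = £72.94, a CM ratio of £72.94 ÷ £310.53 = 0.2349.
Break-even sales = FC ÷ CM ratio = £5,058,100 × £310.53 / £72.94 = £21,534,025.

£21,534,025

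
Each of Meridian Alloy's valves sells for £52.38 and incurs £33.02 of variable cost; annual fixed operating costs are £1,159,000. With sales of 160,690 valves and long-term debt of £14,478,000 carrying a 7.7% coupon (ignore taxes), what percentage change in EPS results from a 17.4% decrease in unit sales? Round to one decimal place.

At 160,690 units, contribution = 160,690 × £19.36 = £3,110,958.40.
Subtracting fixed costs: EBIT = £3,110,958.40 − £1,159,000 = £1,951,958.40.
After interest of £1,114,806.00, pre-tax earnings = £837,152.40.
Degree of combined leverage = contribution ÷ (EBIT − I) = £3,110,958.40 ÷ £837,152.40 = 3.7161.
%ΔEPS = DCL × %ΔSales = 3.7161 × -17.4% = -64.7%.

-64.7%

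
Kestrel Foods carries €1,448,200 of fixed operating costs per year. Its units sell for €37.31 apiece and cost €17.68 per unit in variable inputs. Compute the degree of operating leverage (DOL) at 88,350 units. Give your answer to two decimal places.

Total contribution margin = 88,350 × €19.63 = €1,734,310.50.
Subtracting fixed costs: EBIT = €1,734,310.50 − €1,448,200 = €286,110.50.
DOL = contribution ÷ EBIT = €1,734,310.50 ÷ €286,110.50 = 6.0617.

6.06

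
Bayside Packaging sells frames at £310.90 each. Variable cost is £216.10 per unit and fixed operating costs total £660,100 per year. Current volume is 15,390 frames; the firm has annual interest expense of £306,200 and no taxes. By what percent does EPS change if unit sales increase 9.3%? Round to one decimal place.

+27.5%

Contribution at this volume is 15,390 × £94.80 = £1,458,972.00.
Subtracting fixed costs: EBIT = £1,458,972.00 − £660,100 = £798,872.00.
Interest = £306,200.00, so EBIT − I = £492,672.00.
DCL = total CM / (EBIT − I) = £1,458,972.00 / £492,672.00 = 2.9613.
%ΔEPS = DCL × %ΔSales = 2.9613 × +9.3% = +27.5%.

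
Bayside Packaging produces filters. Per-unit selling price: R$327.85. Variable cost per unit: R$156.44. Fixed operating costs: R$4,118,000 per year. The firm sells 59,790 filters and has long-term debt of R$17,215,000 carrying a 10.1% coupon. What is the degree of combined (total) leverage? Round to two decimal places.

2.33

At 59,790 units, contribution = 59,790 × R$171.41 = R$10,248,603.90.
Operating income = contribution − fixed costs = R$10,248,603.90 − R$4,118,000 = R$6,130,603.90. Interest = R$1,738,715.00.
DOL = R$10,248,603.90 ÷ R$6,130,603.90 = 1.6717; DFL = R$6,130,603.90 ÷ R$4,391,888.90 = 1.3959.
DCL = DOL × DFL = 1.6717 × 1.3959 = 2.3335.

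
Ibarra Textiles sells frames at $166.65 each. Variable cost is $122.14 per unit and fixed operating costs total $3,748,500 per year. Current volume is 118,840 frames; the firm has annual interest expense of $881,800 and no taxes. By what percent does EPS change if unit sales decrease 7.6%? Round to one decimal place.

Contribution at this volume is 118,840 × $44.51 = $5,289,568.40.
Subtracting fixed costs: EBIT = $5,289,568.40 − $3,748,500 = $1,541,068.40.
Interest = $881,800.00, so EBIT − I = $659,268.40.
DCL = total CM / (EBIT − I) = $5,289,568.40 / $659,268.40 = 8.0234.
%ΔEPS = DCL × %ΔSales = 8.0234 × -7.6% = -61.0%.

-61.0%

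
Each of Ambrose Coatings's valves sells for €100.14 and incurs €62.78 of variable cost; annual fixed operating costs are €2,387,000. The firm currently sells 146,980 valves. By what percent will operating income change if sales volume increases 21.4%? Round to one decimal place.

Total contribution margin = 146,980 × €37.36 = €5,491,172.80.
Subtracting fixed costs: EBIT = €5,491,172.80 − €2,387,000 = €3,104,172.80.
So DOL = total CM / EBIT = €5,491,172.80 / €3,104,172.80 = 1.7690.
So EBIT moves 1.7690 × (+21.4%) = +37.9%.

+37.9%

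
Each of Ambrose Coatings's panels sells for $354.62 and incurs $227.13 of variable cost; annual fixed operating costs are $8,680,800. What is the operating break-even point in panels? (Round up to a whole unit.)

Unit CM = price − variable cost = $354.62 − $227.13 = $127.49.
Break-even volume = fixed costs ÷ CM per unit = $8,680,800 ÷ $127.49 = 68,090.05, so 68,091 panels.

68,091 panels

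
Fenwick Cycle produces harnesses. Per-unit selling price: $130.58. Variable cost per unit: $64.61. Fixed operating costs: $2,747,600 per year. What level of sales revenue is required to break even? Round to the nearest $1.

$5,438,557

Contribution margin per unit = $130.58 − $64.61 = $65.97, a CM ratio of $65.97 ÷ $130.58 = 0.5052.
Break-even sales = FC ÷ CM ratio = $2,747,600 × $130.58 / $65.97 = $5,438,557.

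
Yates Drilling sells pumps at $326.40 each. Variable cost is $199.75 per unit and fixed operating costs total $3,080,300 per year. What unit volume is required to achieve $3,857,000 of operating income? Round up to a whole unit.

54,776 pumps

Each unit contributes $326.40 − $199.75 = $126.65.
Units = (FC + target) / CM = ($3,080,300 + $3,857,000) / $126.65 = 54,775.37, so 54,776 pumps.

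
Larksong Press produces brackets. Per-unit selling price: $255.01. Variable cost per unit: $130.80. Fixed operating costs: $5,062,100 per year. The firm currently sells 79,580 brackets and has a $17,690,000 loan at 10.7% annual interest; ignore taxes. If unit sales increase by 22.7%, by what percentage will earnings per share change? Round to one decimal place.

Total contribution margin = 79,580 × $124.21 = $9,884,631.80.
Operating income = contribution − fixed costs = $9,884,631.80 − $5,062,100 = $4,822,531.80.
Interest = $1,892,830.00, so EBIT − I = $2,929,701.80.
DCL = total CM / (EBIT − I) = $9,884,631.80 / $2,929,701.80 = 3.3739.
%ΔEPS = DCL × %ΔSales = 3.3739 × +22.7% = +76.6%.

+76.6%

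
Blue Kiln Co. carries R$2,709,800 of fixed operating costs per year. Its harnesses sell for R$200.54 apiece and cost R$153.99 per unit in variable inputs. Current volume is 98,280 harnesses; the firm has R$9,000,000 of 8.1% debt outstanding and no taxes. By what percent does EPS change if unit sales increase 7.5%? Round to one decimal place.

+30.2%

Total contribution margin = 98,280 × R$46.55 = R$4,574,934.00.
Operating income = contribution − fixed costs = R$4,574,934.00 − R$2,709,800 = R$1,865,134.00.
After interest of R$729,000.00, pre-tax earnings = R$1,136,134.00.
Degree of combined leverage = contribution ÷ (EBIT − I) = R$4,574,934.00 ÷ R$1,136,134.00 = 4.0268.
EPS therefore changes by 4.0268 × (+7.5%) = +30.2%.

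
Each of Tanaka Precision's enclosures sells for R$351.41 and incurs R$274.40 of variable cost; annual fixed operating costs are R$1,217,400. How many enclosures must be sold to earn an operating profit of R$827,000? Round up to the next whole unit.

Unit CM = price − variable cost = R$351.41 − R$274.40 = R$77.01.
Units = (FC + target) / CM = (R$1,217,400 + R$827,000) / R$77.01 = 26,547.20, so 26,548 enclosures.

26,548 enclosures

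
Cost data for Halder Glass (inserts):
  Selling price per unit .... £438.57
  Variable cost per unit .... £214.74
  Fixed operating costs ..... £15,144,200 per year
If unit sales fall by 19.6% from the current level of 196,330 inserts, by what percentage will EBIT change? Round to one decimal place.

-29.9%

Contribution at this volume is 196,330 × £223.83 = £43,944,543.90.
EBIT = £43,944,543.90 − £15,144,200 = £28,800,343.90.
So DOL = total CM / EBIT = £43,944,543.90 / £28,800,343.90 = 1.5258.
%ΔEBIT = DOL × %ΔSales = 1.5258 × -19.6% = -29.9%.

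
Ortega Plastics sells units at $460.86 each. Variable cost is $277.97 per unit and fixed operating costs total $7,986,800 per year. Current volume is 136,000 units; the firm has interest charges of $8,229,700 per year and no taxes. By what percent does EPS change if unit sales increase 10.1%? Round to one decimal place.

Total contribution margin = 136,000 × $182.89 = $24,873,040.00.
EBIT = $24,873,040.00 − $7,986,800 = $16,886,240.00.
After interest of $8,229,700.00, pre-tax earnings = $8,656,540.00.
DCL = total CM / (EBIT − I) = $24,873,040.00 / $8,656,540.00 = 2.8733.
%ΔEPS = DCL × %ΔSales = 2.8733 × +10.1% = +29.0%.

+29.0%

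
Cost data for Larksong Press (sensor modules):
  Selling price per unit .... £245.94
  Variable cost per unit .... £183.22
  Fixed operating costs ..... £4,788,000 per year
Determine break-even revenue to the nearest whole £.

Contribution margin per unit = £245.94 − £183.22 = £62.72, a CM ratio of £62.72 ÷ £245.94 = 0.2550.
Break-even revenue = fixed costs × price ÷ CM = £4,788,000 × £245.94 ÷ £62.72 = £18,774,884.

£18,774,884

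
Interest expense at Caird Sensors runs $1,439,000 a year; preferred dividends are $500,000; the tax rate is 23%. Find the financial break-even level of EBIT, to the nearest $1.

Grossing the preferred dividend up to pre-tax terms: $500,000 / (1 − 0.23) = $649,350.65.
Financial break-even EBIT = interest + D_p ÷ (1 − t) = $1,439,000 + $649,350.65 = $2,088,350.65.

$2,088,351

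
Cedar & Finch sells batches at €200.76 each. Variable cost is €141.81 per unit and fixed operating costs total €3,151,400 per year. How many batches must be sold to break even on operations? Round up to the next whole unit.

Unit CM = price − variable cost = €200.76 − €141.81 = €58.95.
Break-even volume = fixed costs ÷ CM per unit = €3,151,400 ÷ €58.95 = 53,458.86, so 53,459 batches.

53,459 batches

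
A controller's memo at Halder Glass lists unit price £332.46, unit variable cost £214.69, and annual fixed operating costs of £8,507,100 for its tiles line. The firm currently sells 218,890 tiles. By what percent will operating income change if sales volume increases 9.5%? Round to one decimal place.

Contribution at this volume is 218,890 × £117.77 = £25,778,675.30.
EBIT = £25,778,675.30 − £8,507,100 = £17,271,575.30.
So DOL = total CM / EBIT = £25,778,675.30 / £17,271,575.30 = 1.4925.
Operating income changes by 1.4925 × +9.5% = +14.2%.

+14.2%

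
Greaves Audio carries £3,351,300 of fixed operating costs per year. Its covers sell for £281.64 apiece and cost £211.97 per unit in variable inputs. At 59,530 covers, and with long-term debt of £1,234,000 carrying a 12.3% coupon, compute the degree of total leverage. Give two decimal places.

6.44

Contribution at this volume is 59,530 × £69.67 = £4,147,455.10.
EBIT = £4,147,455.10 − £3,351,300 = £796,155.10. Interest = £151,782.00.
DOL = £4,147,455.10 ÷ £796,155.10 = 5.2094; DFL = £796,155.10 ÷ £644,373.10 = 1.2355.
DCL = DOL × DFL = 5.2094 × 1.2355 = 6.4362.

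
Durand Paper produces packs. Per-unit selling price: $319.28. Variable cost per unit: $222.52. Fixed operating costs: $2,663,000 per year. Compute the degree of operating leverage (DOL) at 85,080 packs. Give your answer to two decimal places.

Contribution at this volume is 85,080 × $96.76 = $8,232,340.80.
Subtracting fixed costs: EBIT = $8,232,340.80 − $2,663,000 = $5,569,340.80.
Degree of operating leverage = $8,232,340.80 / $5,569,340.80 = 1.4782.

1.48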